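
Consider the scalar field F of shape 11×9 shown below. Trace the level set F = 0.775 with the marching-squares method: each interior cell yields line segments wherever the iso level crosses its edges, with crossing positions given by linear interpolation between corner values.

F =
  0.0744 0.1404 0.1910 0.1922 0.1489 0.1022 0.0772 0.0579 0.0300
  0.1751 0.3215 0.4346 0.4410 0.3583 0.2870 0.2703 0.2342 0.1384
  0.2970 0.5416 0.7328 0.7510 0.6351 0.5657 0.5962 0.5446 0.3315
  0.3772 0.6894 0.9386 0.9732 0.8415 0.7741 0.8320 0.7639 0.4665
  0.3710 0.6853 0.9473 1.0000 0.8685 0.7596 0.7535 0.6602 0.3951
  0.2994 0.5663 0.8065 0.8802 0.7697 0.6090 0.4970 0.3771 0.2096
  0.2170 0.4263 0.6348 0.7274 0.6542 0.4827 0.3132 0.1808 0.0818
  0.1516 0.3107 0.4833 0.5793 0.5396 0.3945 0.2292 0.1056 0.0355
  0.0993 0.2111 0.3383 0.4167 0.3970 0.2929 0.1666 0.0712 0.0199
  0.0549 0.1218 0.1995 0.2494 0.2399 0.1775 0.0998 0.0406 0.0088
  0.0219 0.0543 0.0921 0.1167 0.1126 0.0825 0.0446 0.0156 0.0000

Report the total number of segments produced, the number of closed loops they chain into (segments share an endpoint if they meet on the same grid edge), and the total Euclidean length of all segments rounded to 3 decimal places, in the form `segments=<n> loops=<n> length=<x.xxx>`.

segments=16 loops=2 length=15.450

cell (2,1): code 0100 → (2.205,2.000)–(3.000,1.343)
cell (2,2): code 1100 → (2.108,3.000)–(2.205,2.000)
cell (2,3): code 1100 → (2.678,4.000)–(2.108,3.000)
cell (2,4): code 1000 → (3.000,4.987)–(2.678,4.000)
cell (2,5): code 0100 → (2.758,6.000)–(3.000,5.016)
cell (2,6): code 1000 → (3.000,6.837)–(2.758,6.000)
cell (3,1): code 0110 → (3.000,1.343)–(4.000,1.342)
cell (3,4): code 1001 → (4.000,4.859)–(3.000,4.987)
cell (3,5): code 0010 → (3.000,5.016)–(3.726,6.000)
cell (3,6): code 0001 → (3.726,6.000)–(3.000,6.837)
cell (4,1): code 0110 → (4.000,1.342)–(5.000,1.869)
cell (4,3): code 1011 → (5.000,3.952)–(4.946,4.000)
cell (4,4): code 0001 → (4.946,4.000)–(4.000,4.859)
cell (5,1): code 0010 → (5.000,1.869)–(5.183,2.000)
cell (5,2): code 0011 → (5.183,2.000)–(5.688,3.000)
cell (5,3): code 0001 → (5.688,3.000)–(5.000,3.952)
total: 16 segments, chained into 2 closed loop(s), length Σ = 15.449550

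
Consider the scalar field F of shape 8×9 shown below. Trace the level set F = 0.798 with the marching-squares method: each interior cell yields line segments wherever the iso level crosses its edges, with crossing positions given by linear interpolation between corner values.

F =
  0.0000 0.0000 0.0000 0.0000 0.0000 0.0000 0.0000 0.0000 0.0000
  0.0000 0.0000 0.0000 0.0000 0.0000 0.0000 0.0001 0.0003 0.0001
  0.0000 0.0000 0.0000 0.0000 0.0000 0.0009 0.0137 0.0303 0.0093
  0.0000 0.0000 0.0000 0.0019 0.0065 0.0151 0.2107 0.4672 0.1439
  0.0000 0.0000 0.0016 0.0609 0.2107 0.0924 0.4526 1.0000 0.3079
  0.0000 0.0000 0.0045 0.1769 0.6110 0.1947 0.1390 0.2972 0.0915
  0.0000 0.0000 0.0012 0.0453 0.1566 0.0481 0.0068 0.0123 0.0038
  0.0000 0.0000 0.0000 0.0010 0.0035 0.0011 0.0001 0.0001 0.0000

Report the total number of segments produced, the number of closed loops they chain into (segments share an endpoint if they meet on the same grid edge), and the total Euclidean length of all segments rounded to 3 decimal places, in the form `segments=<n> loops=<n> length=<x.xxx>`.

segments=4 loops=1 length=1.885

cell (3,6): code 0100 → (3.621,7.000)–(4.000,6.631)
cell (3,7): code 1000 → (4.000,7.292)–(3.621,7.000)
cell (4,6): code 0010 → (4.000,6.631)–(4.287,7.000)
cell (4,7): code 0001 → (4.287,7.000)–(4.000,7.292)
total: 4 segments, chained into 1 closed loop(s), length Σ = 1.884902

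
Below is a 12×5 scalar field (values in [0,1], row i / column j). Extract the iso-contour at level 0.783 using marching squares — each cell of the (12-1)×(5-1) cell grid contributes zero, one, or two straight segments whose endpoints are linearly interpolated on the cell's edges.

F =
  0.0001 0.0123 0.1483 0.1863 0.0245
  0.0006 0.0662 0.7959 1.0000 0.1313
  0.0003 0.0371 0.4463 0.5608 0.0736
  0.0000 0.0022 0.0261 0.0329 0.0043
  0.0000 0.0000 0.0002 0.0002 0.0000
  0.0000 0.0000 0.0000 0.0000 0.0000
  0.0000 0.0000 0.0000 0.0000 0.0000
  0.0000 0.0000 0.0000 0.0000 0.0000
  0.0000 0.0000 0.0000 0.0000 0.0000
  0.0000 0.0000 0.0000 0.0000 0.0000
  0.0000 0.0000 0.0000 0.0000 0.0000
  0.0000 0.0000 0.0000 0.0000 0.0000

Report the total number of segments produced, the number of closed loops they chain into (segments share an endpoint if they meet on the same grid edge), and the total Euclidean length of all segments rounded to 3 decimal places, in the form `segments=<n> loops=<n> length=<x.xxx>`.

cell (0,1): code 0100 → (0.980,2.000)–(1.000,1.982)
cell (0,2): code 1100 → (0.733,3.000)–(0.980,2.000)
cell (0,3): code 1000 → (1.000,3.250)–(0.733,3.000)
cell (1,1): code 0010 → (1.000,1.982)–(1.037,2.000)
cell (1,2): code 0011 → (1.037,2.000)–(1.494,3.000)
cell (1,3): code 0001 → (1.494,3.000)–(1.000,3.250)
total: 6 segments, chained into 1 closed loop(s), length Σ = 3.116137

segments=6 loops=1 length=3.116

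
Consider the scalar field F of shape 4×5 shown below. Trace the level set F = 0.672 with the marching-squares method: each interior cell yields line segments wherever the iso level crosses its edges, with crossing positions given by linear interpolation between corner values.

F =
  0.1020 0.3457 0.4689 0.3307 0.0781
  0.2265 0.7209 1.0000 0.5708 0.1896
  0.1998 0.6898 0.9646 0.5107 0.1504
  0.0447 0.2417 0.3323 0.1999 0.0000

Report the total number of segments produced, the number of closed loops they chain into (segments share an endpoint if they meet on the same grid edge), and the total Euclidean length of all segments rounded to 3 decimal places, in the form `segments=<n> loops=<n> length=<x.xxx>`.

cell (0,0): code 0100 → (0.870,1.000)–(1.000,0.901)
cell (0,1): code 1100 → (0.382,2.000)–(0.870,1.000)
cell (0,2): code 1000 → (1.000,2.764)–(0.382,2.000)
cell (1,0): code 0110 → (1.000,0.901)–(2.000,0.964)
cell (1,2): code 1001 → (2.000,2.645)–(1.000,2.764)
cell (2,0): code 0010 → (2.000,0.964)–(2.040,1.000)
cell (2,1): code 0011 → (2.040,1.000)–(2.463,2.000)
cell (2,2): code 0001 → (2.463,2.000)–(2.000,2.645)
total: 8 segments, chained into 1 closed loop(s), length Σ = 6.200810

segments=8 loops=1 length=6.201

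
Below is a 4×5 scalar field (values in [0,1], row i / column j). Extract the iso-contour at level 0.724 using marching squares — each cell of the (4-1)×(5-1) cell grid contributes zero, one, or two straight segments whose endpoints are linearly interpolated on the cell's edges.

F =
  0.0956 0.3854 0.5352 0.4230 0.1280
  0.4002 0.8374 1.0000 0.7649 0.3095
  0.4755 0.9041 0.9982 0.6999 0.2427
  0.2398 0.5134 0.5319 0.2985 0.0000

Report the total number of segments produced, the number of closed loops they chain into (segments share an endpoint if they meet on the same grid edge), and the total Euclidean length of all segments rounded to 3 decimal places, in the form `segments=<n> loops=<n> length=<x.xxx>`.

cell (0,0): code 0100 → (0.749,1.000)–(1.000,0.741)
cell (0,1): code 1100 → (0.406,2.000)–(0.749,1.000)
cell (0,2): code 1100 → (0.880,3.000)–(0.406,2.000)
cell (0,3): code 1000 → (1.000,3.090)–(0.880,3.000)
cell (1,0): code 0110 → (1.000,0.741)–(2.000,0.580)
cell (1,2): code 1011 → (2.000,2.919)–(1.629,3.000)
cell (1,3): code 0001 → (1.629,3.000)–(1.000,3.090)
cell (2,0): code 0010 → (2.000,0.580)–(2.461,1.000)
cell (2,1): code 0011 → (2.461,1.000)–(2.588,2.000)
cell (2,2): code 0001 → (2.588,2.000)–(2.000,2.919)
total: 10 segments, chained into 1 closed loop(s), length Σ = 7.425260

segments=10 loops=1 length=7.425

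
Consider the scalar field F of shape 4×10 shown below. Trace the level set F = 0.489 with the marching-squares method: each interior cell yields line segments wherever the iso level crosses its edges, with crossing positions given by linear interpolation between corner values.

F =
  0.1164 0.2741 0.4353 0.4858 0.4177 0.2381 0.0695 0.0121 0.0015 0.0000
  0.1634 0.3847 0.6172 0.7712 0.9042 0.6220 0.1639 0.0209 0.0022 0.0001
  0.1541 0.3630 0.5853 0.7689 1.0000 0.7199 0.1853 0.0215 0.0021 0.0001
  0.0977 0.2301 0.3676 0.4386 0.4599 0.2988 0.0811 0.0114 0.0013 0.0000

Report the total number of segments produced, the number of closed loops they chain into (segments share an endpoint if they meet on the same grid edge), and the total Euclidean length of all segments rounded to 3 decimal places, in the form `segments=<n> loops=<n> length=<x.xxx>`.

segments=12 loops=1 length=11.011

cell (0,1): code 0100 → (0.295,2.000)–(1.000,1.449)
cell (0,2): code 1100 → (0.011,3.000)–(0.295,2.000)
cell (0,3): code 1100 → (0.147,4.000)–(0.011,3.000)
cell (0,4): code 1100 → (0.654,5.000)–(0.147,4.000)
cell (0,5): code 1000 → (1.000,5.290)–(0.654,5.000)
cell (1,1): code 0110 → (1.000,1.449)–(2.000,1.567)
cell (1,5): code 1001 → (2.000,5.432)–(1.000,5.290)
cell (2,1): code 0010 → (2.000,1.567)–(2.442,2.000)
cell (2,2): code 0011 → (2.442,2.000)–(2.847,3.000)
cell (2,3): code 0011 → (2.847,3.000)–(2.946,4.000)
cell (2,4): code 0011 → (2.946,4.000)–(2.548,5.000)
cell (2,5): code 0001 → (2.548,5.000)–(2.000,5.432)
total: 12 segments, chained into 1 closed loop(s), length Σ = 11.010787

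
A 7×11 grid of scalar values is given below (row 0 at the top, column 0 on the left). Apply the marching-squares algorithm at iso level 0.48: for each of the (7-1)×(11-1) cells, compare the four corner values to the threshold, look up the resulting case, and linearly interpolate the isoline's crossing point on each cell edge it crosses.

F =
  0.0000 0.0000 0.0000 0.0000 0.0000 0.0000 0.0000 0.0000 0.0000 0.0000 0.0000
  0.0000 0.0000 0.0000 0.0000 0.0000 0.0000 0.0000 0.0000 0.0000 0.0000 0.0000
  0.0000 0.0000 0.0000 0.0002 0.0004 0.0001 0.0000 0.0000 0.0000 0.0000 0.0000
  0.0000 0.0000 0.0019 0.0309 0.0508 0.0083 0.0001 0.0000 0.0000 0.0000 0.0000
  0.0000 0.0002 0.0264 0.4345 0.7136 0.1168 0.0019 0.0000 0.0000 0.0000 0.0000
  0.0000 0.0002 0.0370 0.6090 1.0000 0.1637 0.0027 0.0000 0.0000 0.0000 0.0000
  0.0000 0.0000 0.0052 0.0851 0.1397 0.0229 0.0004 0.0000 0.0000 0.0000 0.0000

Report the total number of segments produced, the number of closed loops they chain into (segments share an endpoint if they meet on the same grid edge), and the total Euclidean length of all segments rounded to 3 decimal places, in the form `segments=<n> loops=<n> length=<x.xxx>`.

cell (3,3): code 0100 → (3.648,4.000)–(4.000,3.163)
cell (3,4): code 1000 → (4.000,4.391)–(3.648,4.000)
cell (4,2): code 0100 → (4.261,3.000)–(5.000,2.774)
cell (4,3): code 1110 → (4.000,3.163)–(4.261,3.000)
cell (4,4): code 1001 → (5.000,4.622)–(4.000,4.391)
cell (5,2): code 0010 → (5.000,2.774)–(5.246,3.000)
cell (5,3): code 0011 → (5.246,3.000)–(5.604,4.000)
cell (5,4): code 0001 → (5.604,4.000)–(5.000,4.622)
total: 8 segments, chained into 1 closed loop(s), length Σ = 5.804748

segments=8 loops=1 length=5.805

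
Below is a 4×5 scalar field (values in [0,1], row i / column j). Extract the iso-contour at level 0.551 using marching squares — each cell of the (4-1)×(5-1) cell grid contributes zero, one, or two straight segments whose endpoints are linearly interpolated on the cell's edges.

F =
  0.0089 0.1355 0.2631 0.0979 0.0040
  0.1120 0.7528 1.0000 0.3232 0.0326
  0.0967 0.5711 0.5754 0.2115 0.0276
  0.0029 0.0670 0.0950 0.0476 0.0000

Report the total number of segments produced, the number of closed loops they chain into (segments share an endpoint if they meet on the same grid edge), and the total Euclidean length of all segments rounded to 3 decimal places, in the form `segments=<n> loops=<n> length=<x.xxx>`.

segments=8 loops=1 length=5.737

cell (0,0): code 0100 → (0.673,1.000)–(1.000,0.685)
cell (0,1): code 1100 → (0.391,2.000)–(0.673,1.000)
cell (0,2): code 1000 → (1.000,2.663)–(0.391,2.000)
cell (1,0): code 0110 → (1.000,0.685)–(2.000,0.958)
cell (1,2): code 1001 → (2.000,2.067)–(1.000,2.663)
cell (2,0): code 0010 → (2.000,0.958)–(2.040,1.000)
cell (2,1): code 0011 → (2.040,1.000)–(2.051,2.000)
cell (2,2): code 0001 → (2.051,2.000)–(2.000,2.067)
total: 8 segments, chained into 1 closed loop(s), length Σ = 5.736953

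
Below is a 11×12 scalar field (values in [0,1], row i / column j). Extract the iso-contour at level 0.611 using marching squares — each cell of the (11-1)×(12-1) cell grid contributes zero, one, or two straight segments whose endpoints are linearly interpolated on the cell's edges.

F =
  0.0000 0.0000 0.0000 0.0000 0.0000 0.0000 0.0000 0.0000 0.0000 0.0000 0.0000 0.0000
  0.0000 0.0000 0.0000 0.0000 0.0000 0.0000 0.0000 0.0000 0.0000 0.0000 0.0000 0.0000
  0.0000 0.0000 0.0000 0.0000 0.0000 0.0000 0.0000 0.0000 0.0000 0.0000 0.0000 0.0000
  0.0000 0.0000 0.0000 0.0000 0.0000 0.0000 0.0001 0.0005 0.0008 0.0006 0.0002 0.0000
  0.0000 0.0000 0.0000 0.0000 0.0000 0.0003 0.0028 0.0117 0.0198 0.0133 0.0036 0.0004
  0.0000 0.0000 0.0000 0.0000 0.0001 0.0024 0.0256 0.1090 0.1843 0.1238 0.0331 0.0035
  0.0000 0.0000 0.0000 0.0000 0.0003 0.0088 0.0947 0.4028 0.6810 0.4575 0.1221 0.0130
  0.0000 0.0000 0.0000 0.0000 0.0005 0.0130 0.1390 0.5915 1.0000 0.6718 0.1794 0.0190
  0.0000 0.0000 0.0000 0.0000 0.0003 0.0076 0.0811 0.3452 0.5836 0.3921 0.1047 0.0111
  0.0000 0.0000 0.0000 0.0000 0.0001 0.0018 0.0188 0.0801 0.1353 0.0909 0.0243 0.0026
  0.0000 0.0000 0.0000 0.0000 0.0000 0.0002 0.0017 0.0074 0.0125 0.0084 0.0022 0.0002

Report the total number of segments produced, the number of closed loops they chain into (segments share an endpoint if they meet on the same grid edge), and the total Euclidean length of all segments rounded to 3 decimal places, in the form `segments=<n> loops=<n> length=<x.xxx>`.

segments=8 loops=1 length=5.969

cell (5,7): code 0100 → (5.859,8.000)–(6.000,7.748)
cell (5,8): code 1000 → (6.000,8.313)–(5.859,8.000)
cell (6,7): code 0110 → (6.000,7.748)–(7.000,7.048)
cell (6,8): code 1101 → (6.716,9.000)–(6.000,8.313)
cell (6,9): code 1000 → (7.000,9.123)–(6.716,9.000)
cell (7,7): code 0010 → (7.000,7.048)–(7.934,8.000)
cell (7,8): code 0011 → (7.934,8.000)–(7.217,9.000)
cell (7,9): code 0001 → (7.217,9.000)–(7.000,9.123)
total: 8 segments, chained into 1 closed loop(s), length Σ = 5.969008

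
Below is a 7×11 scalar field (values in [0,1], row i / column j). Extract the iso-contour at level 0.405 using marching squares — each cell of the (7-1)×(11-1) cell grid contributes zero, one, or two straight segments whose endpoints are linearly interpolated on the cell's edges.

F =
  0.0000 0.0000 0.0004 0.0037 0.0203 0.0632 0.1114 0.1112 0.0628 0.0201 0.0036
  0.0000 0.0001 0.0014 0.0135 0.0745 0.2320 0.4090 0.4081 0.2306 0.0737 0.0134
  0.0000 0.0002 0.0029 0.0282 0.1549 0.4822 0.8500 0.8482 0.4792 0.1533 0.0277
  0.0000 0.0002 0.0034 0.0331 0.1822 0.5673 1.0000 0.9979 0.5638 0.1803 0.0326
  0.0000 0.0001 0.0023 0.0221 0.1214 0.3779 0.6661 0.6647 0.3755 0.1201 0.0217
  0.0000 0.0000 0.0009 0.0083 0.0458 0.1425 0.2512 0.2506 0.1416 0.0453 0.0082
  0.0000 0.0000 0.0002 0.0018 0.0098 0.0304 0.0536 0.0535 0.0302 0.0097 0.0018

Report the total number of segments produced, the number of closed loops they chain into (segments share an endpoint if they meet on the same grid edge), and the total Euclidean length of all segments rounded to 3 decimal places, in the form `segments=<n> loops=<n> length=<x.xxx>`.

cell (0,5): code 0100 → (0.987,6.000)–(1.000,5.977)
cell (0,6): code 1100 → (0.990,7.000)–(0.987,6.000)
cell (0,7): code 1000 → (1.000,7.017)–(0.990,7.000)
cell (1,4): code 0100 → (1.691,5.000)–(2.000,4.764)
cell (1,5): code 1110 → (1.000,5.977)–(1.691,5.000)
cell (1,7): code 1101 → (1.702,8.000)–(1.000,7.017)
cell (1,8): code 1000 → (2.000,8.228)–(1.702,8.000)
cell (2,4): code 0110 → (2.000,4.764)–(3.000,4.579)
cell (2,8): code 1001 → (3.000,8.414)–(2.000,8.228)
cell (3,4): code 0010 → (3.000,4.579)–(3.857,5.000)
cell (3,5): code 0111 → (3.857,5.000)–(4.000,5.094)
cell (3,7): code 1011 → (4.000,7.898)–(3.843,8.000)
cell (3,8): code 0001 → (3.843,8.000)–(3.000,8.414)
cell (4,5): code 0010 → (4.000,5.094)–(4.629,6.000)
cell (4,6): code 0011 → (4.629,6.000)–(4.627,7.000)
cell (4,7): code 0001 → (4.627,7.000)–(4.000,7.898)
total: 16 segments, chained into 1 closed loop(s), length Σ = 11.700271

segments=16 loops=1 length=11.700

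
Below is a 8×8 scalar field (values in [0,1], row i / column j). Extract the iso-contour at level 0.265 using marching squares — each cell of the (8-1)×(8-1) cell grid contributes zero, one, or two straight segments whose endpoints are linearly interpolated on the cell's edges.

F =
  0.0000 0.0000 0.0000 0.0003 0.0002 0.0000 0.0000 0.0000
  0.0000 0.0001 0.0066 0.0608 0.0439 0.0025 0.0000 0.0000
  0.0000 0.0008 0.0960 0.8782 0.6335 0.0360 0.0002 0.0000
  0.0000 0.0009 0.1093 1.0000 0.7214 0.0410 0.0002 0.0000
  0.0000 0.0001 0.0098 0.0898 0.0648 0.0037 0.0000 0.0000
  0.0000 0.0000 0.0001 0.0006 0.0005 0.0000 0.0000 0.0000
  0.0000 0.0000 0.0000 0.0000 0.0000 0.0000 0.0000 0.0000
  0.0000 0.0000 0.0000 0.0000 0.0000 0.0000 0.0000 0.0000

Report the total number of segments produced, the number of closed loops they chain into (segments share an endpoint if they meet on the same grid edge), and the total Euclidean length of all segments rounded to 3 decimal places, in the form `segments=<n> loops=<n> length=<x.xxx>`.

segments=8 loops=1 length=8.100

cell (1,2): code 0100 → (1.250,3.000)–(2.000,2.216)
cell (1,3): code 1100 → (1.375,4.000)–(1.250,3.000)
cell (1,4): code 1000 → (2.000,4.617)–(1.375,4.000)
cell (2,2): code 0110 → (2.000,2.216)–(3.000,2.175)
cell (2,4): code 1001 → (3.000,4.671)–(2.000,4.617)
cell (3,2): code 0010 → (3.000,2.175)–(3.808,3.000)
cell (3,3): code 0011 → (3.808,3.000)–(3.695,4.000)
cell (3,4): code 0001 → (3.695,4.000)–(3.000,4.671)
total: 8 segments, chained into 1 closed loop(s), length Σ = 8.100069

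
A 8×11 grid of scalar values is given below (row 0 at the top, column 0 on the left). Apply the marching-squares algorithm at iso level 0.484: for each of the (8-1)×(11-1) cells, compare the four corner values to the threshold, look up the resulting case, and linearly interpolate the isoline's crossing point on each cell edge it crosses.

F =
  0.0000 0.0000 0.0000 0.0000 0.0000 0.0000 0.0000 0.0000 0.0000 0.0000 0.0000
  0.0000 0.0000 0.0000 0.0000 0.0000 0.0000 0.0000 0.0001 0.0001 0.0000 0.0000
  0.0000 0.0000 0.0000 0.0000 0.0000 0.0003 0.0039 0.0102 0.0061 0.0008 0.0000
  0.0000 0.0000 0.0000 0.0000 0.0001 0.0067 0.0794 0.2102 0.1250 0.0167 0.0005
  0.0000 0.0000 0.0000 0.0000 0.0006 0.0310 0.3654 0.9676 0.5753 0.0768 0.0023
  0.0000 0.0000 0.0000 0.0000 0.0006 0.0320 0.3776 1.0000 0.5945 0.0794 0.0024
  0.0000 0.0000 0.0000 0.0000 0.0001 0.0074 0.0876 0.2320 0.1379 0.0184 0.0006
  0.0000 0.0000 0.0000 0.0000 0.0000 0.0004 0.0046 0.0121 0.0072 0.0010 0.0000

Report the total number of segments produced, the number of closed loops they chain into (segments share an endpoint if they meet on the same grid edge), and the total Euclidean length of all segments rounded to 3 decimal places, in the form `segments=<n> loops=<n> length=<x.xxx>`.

segments=8 loops=1 length=6.870

cell (3,6): code 0100 → (3.361,7.000)–(4.000,6.197)
cell (3,7): code 1100 → (3.797,8.000)–(3.361,7.000)
cell (3,8): code 1000 → (4.000,8.183)–(3.797,8.000)
cell (4,6): code 0110 → (4.000,6.197)–(5.000,6.171)
cell (4,8): code 1001 → (5.000,8.215)–(4.000,8.183)
cell (5,6): code 0010 → (5.000,6.171)–(5.672,7.000)
cell (5,7): code 0011 → (5.672,7.000)–(5.242,8.000)
cell (5,8): code 0001 → (5.242,8.000)–(5.000,8.215)
total: 8 segments, chained into 1 closed loop(s), length Σ = 6.869818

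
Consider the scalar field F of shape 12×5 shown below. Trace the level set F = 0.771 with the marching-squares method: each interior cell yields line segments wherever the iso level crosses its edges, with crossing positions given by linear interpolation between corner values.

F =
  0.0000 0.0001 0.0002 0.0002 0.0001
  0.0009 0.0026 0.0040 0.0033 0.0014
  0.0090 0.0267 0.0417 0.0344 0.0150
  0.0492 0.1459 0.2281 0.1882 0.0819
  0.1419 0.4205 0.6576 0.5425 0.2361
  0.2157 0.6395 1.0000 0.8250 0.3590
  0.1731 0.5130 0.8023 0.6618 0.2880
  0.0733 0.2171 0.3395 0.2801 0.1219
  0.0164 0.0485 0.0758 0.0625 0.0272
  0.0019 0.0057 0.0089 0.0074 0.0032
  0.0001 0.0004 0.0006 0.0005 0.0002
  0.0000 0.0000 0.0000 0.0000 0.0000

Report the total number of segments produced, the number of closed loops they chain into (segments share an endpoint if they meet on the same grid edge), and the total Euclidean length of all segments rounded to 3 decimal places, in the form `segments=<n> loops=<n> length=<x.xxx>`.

cell (4,1): code 0100 → (4.331,2.000)–(5.000,1.365)
cell (4,2): code 1100 → (4.809,3.000)–(4.331,2.000)
cell (4,3): code 1000 → (5.000,3.116)–(4.809,3.000)
cell (5,1): code 0110 → (5.000,1.365)–(6.000,1.892)
cell (5,2): code 1011 → (6.000,2.223)–(5.331,3.000)
cell (5,3): code 0001 → (5.331,3.000)–(5.000,3.116)
cell (6,1): code 0010 → (6.000,1.892)–(6.068,2.000)
cell (6,2): code 0001 → (6.068,2.000)–(6.000,2.223)
total: 8 segments, chained into 1 closed loop(s), length Σ = 5.121103

segments=8 loops=1 length=5.121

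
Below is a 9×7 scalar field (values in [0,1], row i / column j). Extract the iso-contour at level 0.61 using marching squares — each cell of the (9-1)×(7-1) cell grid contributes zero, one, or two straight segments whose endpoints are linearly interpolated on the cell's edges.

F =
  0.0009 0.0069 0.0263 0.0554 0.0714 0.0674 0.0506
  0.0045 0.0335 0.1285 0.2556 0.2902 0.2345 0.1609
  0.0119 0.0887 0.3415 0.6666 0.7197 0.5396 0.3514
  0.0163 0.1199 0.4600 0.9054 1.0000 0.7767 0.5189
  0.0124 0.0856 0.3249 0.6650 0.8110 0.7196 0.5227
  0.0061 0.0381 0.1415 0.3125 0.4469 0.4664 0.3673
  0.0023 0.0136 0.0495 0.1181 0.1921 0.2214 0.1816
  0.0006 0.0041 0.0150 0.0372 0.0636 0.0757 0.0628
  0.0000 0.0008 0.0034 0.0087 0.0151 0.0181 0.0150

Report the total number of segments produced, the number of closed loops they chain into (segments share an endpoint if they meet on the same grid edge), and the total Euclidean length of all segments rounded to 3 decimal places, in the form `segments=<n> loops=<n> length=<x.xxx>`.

cell (1,2): code 0100 → (1.862,3.000)–(2.000,2.826)
cell (1,3): code 1100 → (1.745,4.000)–(1.862,3.000)
cell (1,4): code 1000 → (2.000,4.609)–(1.745,4.000)
cell (2,2): code 0110 → (2.000,2.826)–(3.000,2.337)
cell (2,4): code 1101 → (2.297,5.000)–(2.000,4.609)
cell (2,5): code 1000 → (3.000,5.647)–(2.297,5.000)
cell (3,2): code 0110 → (3.000,2.337)–(4.000,2.838)
cell (3,5): code 1001 → (4.000,5.557)–(3.000,5.647)
cell (4,2): code 0010 → (4.000,2.838)–(4.156,3.000)
cell (4,3): code 0011 → (4.156,3.000)–(4.552,4.000)
cell (4,4): code 0011 → (4.552,4.000)–(4.433,5.000)
cell (4,5): code 0001 → (4.433,5.000)–(4.000,5.557)
total: 12 segments, chained into 1 closed loop(s), length Σ = 9.583912

segments=12 loops=1 length=9.584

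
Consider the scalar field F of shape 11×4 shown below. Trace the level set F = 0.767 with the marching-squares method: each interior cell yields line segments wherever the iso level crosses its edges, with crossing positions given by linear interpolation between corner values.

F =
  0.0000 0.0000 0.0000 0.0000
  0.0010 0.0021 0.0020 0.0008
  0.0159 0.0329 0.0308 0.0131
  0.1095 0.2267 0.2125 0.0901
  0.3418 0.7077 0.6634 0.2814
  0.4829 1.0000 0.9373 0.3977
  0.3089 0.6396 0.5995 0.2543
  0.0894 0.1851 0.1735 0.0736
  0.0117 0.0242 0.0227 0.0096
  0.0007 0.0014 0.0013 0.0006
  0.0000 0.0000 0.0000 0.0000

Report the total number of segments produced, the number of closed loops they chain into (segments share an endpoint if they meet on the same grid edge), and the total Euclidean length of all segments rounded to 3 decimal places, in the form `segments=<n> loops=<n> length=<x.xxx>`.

cell (4,0): code 0100 → (4.203,1.000)–(5.000,0.549)
cell (4,1): code 1100 → (4.378,2.000)–(4.203,1.000)
cell (4,2): code 1000 → (5.000,2.316)–(4.378,2.000)
cell (5,0): code 0010 → (5.000,0.549)–(5.647,1.000)
cell (5,1): code 0011 → (5.647,1.000)–(5.504,2.000)
cell (5,2): code 0001 → (5.504,2.000)–(5.000,2.316)
total: 6 segments, chained into 1 closed loop(s), length Σ = 5.021099

segments=6 loops=1 length=5.021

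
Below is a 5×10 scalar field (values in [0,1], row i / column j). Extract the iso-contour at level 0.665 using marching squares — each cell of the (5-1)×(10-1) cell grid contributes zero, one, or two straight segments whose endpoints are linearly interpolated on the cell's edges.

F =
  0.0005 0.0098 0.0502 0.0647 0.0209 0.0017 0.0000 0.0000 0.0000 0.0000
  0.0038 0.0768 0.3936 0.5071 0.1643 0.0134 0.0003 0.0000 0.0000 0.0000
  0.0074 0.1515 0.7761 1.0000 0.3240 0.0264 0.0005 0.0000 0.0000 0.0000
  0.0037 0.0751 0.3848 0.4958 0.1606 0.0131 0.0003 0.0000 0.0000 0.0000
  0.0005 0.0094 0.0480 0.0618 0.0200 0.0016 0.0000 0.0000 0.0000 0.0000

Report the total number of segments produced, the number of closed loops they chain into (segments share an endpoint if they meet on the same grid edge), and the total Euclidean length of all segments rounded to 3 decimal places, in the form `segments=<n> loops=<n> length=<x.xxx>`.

cell (1,1): code 0100 → (1.710,2.000)–(2.000,1.822)
cell (1,2): code 1100 → (1.320,3.000)–(1.710,2.000)
cell (1,3): code 1000 → (2.000,3.496)–(1.320,3.000)
cell (2,1): code 0010 → (2.000,1.822)–(2.284,2.000)
cell (2,2): code 0011 → (2.284,2.000)–(2.664,3.000)
cell (2,3): code 0001 → (2.664,3.000)–(2.000,3.496)
total: 6 segments, chained into 1 closed loop(s), length Σ = 4.488654

segments=6 loops=1 length=4.489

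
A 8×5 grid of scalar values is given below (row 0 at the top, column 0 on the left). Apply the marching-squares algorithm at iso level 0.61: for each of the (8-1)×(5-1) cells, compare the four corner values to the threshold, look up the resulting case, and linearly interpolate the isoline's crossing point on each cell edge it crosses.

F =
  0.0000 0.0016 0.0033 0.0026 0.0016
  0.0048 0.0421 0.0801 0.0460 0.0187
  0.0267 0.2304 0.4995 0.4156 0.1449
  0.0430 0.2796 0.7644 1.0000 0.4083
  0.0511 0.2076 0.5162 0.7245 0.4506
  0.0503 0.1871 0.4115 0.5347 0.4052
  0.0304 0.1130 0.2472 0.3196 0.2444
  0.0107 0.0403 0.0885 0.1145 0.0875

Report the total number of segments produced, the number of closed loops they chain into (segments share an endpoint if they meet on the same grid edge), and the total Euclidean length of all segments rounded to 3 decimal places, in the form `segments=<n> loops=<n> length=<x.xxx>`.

segments=8 loops=1 length=6.471

cell (2,1): code 0100 → (2.417,2.000)–(3.000,1.682)
cell (2,2): code 1100 → (2.333,3.000)–(2.417,2.000)
cell (2,3): code 1000 → (3.000,3.659)–(2.333,3.000)
cell (3,1): code 0010 → (3.000,1.682)–(3.622,2.000)
cell (3,2): code 0111 → (3.622,2.000)–(4.000,2.450)
cell (3,3): code 1001 → (4.000,3.418)–(3.000,3.659)
cell (4,2): code 0010 → (4.000,2.450)–(4.603,3.000)
cell (4,3): code 0001 → (4.603,3.000)–(4.000,3.418)
total: 8 segments, chained into 1 closed loop(s), length Σ = 6.471224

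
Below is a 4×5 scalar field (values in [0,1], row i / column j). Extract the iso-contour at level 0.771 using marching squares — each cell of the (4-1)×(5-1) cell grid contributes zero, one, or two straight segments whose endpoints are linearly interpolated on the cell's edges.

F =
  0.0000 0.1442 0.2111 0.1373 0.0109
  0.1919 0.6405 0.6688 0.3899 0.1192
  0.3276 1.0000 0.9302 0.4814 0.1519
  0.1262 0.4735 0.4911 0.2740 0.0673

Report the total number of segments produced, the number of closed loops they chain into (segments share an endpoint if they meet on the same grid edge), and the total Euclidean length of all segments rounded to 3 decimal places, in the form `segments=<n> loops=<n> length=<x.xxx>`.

segments=6 loops=1 length=4.490

cell (1,0): code 0100 → (1.363,1.000)–(2.000,0.659)
cell (1,1): code 1100 → (1.391,2.000)–(1.363,1.000)
cell (1,2): code 1000 → (2.000,2.355)–(1.391,2.000)
cell (2,0): code 0010 → (2.000,0.659)–(2.435,1.000)
cell (2,1): code 0011 → (2.435,1.000)–(2.363,2.000)
cell (2,2): code 0001 → (2.363,2.000)–(2.000,2.355)
total: 6 segments, chained into 1 closed loop(s), length Σ = 4.489779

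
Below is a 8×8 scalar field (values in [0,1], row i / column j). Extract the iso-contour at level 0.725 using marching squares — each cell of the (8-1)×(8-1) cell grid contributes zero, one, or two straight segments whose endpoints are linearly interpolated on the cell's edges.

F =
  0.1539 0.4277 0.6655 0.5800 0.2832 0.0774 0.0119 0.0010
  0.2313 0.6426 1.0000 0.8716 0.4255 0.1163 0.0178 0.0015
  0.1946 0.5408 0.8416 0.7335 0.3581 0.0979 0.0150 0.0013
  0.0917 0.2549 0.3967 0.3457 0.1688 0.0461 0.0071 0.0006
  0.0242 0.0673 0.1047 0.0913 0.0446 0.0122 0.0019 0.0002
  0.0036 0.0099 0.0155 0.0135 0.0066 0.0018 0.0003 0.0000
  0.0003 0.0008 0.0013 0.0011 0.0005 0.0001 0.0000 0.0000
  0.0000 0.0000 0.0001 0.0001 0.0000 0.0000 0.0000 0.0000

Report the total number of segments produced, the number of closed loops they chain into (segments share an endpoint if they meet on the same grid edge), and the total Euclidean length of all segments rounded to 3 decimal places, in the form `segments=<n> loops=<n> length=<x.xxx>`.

cell (0,1): code 0100 → (0.178,2.000)–(1.000,1.231)
cell (0,2): code 1100 → (0.497,3.000)–(0.178,2.000)
cell (0,3): code 1000 → (1.000,3.329)–(0.497,3.000)
cell (1,1): code 0110 → (1.000,1.231)–(2.000,1.612)
cell (1,3): code 1001 → (2.000,3.023)–(1.000,3.329)
cell (2,1): code 0010 → (2.000,1.612)–(2.262,2.000)
cell (2,2): code 0011 → (2.262,2.000)–(2.022,3.000)
cell (2,3): code 0001 → (2.022,3.000)–(2.000,3.023)
total: 8 segments, chained into 1 closed loop(s), length Σ = 6.420452

segments=8 loops=1 length=6.420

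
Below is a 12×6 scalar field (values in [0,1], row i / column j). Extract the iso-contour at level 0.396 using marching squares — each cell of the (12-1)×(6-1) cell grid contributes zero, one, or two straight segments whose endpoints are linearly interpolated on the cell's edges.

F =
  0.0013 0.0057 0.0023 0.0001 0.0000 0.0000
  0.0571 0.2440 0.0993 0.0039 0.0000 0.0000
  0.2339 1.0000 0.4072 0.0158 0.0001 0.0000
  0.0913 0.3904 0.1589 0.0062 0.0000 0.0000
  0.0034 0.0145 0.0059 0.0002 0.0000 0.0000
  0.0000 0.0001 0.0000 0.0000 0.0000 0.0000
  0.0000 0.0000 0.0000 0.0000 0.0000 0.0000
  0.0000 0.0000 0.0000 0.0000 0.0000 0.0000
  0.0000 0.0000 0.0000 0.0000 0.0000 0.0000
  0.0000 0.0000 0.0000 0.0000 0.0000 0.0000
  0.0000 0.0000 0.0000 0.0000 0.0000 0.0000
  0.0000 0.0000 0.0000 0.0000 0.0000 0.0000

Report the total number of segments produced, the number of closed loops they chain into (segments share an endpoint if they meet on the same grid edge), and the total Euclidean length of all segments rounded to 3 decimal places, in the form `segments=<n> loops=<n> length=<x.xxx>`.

segments=6 loops=1 length=5.122

cell (1,0): code 0100 → (1.201,1.000)–(2.000,0.212)
cell (1,1): code 1100 → (1.964,2.000)–(1.201,1.000)
cell (1,2): code 1000 → (2.000,2.029)–(1.964,2.000)
cell (2,0): code 0010 → (2.000,0.212)–(2.991,1.000)
cell (2,1): code 0011 → (2.991,1.000)–(2.045,2.000)
cell (2,2): code 0001 → (2.045,2.000)–(2.000,2.029)
total: 6 segments, chained into 1 closed loop(s), length Σ = 5.122304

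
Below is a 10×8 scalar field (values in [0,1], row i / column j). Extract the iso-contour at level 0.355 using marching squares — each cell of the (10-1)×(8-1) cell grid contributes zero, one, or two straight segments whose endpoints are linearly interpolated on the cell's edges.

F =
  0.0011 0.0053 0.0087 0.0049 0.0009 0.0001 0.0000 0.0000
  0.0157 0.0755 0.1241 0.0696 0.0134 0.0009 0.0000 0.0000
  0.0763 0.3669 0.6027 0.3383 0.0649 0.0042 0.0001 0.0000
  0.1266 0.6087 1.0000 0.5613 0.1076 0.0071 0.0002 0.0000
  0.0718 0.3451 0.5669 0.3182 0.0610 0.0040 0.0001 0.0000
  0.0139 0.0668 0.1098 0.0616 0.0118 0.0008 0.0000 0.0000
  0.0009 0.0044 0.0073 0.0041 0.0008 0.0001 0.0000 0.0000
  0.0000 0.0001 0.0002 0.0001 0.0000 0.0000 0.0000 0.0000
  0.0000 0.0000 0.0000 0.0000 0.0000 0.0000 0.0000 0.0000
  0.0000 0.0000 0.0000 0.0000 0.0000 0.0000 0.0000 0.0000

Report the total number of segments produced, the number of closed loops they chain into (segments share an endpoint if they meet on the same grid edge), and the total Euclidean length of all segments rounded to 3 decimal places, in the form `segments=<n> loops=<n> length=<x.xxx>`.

segments=12 loops=1 length=8.838

cell (1,0): code 0100 → (1.959,1.000)–(2.000,0.959)
cell (1,1): code 1100 → (1.482,2.000)–(1.959,1.000)
cell (1,2): code 1000 → (2.000,2.937)–(1.482,2.000)
cell (2,0): code 0110 → (2.000,0.959)–(3.000,0.474)
cell (2,2): code 1101 → (2.075,3.000)–(2.000,2.937)
cell (2,3): code 1000 → (3.000,3.455)–(2.075,3.000)
cell (3,0): code 0010 → (3.000,0.474)–(3.962,1.000)
cell (3,1): code 0111 → (3.962,1.000)–(4.000,1.045)
cell (3,2): code 1011 → (4.000,2.852)–(3.849,3.000)
cell (3,3): code 0001 → (3.849,3.000)–(3.000,3.455)
cell (4,1): code 0010 → (4.000,1.045)–(4.464,2.000)
cell (4,2): code 0001 → (4.464,2.000)–(4.000,2.852)
total: 12 segments, chained into 1 closed loop(s), length Σ = 8.837834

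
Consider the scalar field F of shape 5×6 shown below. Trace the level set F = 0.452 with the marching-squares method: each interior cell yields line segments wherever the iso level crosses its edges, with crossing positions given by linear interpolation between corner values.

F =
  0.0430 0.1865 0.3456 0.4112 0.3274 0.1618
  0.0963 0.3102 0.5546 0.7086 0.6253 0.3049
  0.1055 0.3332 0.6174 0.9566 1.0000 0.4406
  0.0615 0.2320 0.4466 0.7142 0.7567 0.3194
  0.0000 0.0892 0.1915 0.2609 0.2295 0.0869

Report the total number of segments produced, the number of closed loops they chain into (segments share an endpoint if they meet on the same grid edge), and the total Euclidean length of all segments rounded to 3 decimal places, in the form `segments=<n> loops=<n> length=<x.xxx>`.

cell (0,1): code 0100 → (0.509,2.000)–(1.000,1.580)
cell (0,2): code 1100 → (0.137,3.000)–(0.509,2.000)
cell (0,3): code 1100 → (0.418,4.000)–(0.137,3.000)
cell (0,4): code 1000 → (1.000,4.541)–(0.418,4.000)
cell (1,1): code 0110 → (1.000,1.580)–(2.000,1.418)
cell (1,4): code 1001 → (2.000,4.980)–(1.000,4.541)
cell (2,1): code 0010 → (2.000,1.418)–(2.968,2.000)
cell (2,2): code 0111 → (2.968,2.000)–(3.000,2.020)
cell (2,4): code 1001 → (3.000,4.697)–(2.000,4.980)
cell (3,2): code 0010 → (3.000,2.020)–(3.578,3.000)
cell (3,3): code 0011 → (3.578,3.000)–(3.578,4.000)
cell (3,4): code 0001 → (3.578,4.000)–(3.000,4.697)
total: 12 segments, chained into 1 closed loop(s), length Σ = 10.900662

segments=12 loops=1 length=10.901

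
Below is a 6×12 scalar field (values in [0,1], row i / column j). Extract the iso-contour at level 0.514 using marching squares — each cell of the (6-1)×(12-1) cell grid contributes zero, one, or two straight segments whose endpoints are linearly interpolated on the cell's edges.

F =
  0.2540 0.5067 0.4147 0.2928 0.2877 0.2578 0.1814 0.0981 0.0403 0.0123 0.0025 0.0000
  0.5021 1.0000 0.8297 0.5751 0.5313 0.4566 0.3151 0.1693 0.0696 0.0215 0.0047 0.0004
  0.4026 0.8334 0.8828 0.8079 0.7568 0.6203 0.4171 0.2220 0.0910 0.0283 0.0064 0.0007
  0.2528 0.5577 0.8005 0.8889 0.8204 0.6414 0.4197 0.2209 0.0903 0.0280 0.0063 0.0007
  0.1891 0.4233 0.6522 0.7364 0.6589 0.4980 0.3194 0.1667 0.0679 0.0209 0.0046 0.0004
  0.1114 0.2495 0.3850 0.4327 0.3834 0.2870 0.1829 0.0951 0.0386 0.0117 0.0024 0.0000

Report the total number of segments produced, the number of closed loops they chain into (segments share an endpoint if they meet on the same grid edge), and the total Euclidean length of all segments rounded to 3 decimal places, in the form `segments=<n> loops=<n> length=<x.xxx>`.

cell (0,0): code 0100 → (0.015,1.000)–(1.000,0.024)
cell (0,1): code 1100 → (0.239,2.000)–(0.015,1.000)
cell (0,2): code 1100 → (0.784,3.000)–(0.239,2.000)
cell (0,3): code 1100 → (0.929,4.000)–(0.784,3.000)
cell (0,4): code 1000 → (1.000,4.232)–(0.929,4.000)
cell (1,0): code 0110 → (1.000,0.024)–(2.000,0.259)
cell (1,4): code 1101 → (1.351,5.000)–(1.000,4.232)
cell (1,5): code 1000 → (2.000,5.523)–(1.351,5.000)
cell (2,0): code 0110 → (2.000,0.259)–(3.000,0.857)
cell (2,5): code 1001 → (3.000,5.575)–(2.000,5.523)
cell (3,0): code 0010 → (3.000,0.857)–(3.325,1.000)
cell (3,1): code 0111 → (3.325,1.000)–(4.000,1.396)
cell (3,4): code 1011 → (4.000,4.901)–(3.888,5.000)
cell (3,5): code 0001 → (3.888,5.000)–(3.000,5.575)
cell (4,1): code 0010 → (4.000,1.396)–(4.517,2.000)
cell (4,2): code 0011 → (4.517,2.000)–(4.732,3.000)
cell (4,3): code 0011 → (4.732,3.000)–(4.526,4.000)
cell (4,4): code 0001 → (4.526,4.000)–(4.000,4.901)
total: 18 segments, chained into 1 closed loop(s), length Σ = 15.902521

segments=18 loops=1 length=15.903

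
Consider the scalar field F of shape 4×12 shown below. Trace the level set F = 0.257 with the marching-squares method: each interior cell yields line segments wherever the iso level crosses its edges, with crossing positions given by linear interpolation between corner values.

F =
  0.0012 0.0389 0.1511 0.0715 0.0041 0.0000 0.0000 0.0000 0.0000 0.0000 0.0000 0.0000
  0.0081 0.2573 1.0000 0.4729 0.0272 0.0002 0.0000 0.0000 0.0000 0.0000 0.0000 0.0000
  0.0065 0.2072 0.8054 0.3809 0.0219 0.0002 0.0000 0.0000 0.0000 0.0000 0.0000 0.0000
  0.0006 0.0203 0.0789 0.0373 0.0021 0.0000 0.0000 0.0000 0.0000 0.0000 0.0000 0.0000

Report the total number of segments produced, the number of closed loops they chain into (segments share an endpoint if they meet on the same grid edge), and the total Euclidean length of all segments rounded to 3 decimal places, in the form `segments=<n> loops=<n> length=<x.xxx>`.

cell (0,0): code 0100 → (0.999,1.000)–(1.000,0.999)
cell (0,1): code 1100 → (0.125,2.000)–(0.999,1.000)
cell (0,2): code 1100 → (0.462,3.000)–(0.125,2.000)
cell (0,3): code 1000 → (1.000,3.484)–(0.462,3.000)
cell (1,0): code 0010 → (1.000,0.999)–(1.006,1.000)
cell (1,1): code 0111 → (1.006,1.000)–(2.000,1.083)
cell (1,3): code 1001 → (2.000,3.345)–(1.000,3.484)
cell (2,1): code 0010 → (2.000,1.083)–(2.755,2.000)
cell (2,2): code 0011 → (2.755,2.000)–(2.361,3.000)
cell (2,3): code 0001 → (2.361,3.000)–(2.000,3.345)
total: 10 segments, chained into 1 closed loop(s), length Σ = 7.883918

segments=10 loops=1 length=7.884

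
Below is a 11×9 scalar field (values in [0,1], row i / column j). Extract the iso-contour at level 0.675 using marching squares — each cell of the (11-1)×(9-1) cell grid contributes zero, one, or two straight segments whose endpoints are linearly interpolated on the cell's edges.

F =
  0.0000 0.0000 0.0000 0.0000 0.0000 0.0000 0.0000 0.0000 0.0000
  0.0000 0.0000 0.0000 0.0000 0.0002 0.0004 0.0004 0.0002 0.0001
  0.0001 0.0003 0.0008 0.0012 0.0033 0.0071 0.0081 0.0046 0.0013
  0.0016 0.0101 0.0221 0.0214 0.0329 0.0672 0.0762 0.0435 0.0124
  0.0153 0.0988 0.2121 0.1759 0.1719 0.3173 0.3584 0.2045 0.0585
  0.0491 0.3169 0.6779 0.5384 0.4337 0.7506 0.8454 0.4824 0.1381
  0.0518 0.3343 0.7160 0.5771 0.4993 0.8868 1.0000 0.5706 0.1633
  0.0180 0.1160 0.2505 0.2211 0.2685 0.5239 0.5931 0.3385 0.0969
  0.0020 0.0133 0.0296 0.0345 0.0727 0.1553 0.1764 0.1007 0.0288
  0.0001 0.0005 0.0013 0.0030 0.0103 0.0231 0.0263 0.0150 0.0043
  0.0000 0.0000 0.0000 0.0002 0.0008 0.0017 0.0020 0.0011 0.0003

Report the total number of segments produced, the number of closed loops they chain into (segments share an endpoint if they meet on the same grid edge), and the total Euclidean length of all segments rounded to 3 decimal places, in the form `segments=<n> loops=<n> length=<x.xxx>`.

segments=14 loops=2 length=9.427

cell (4,1): code 0100 → (4.994,2.000)–(5.000,1.992)
cell (4,2): code 1000 → (5.000,2.021)–(4.994,2.000)
cell (4,4): code 0100 → (4.826,5.000)–(5.000,4.761)
cell (4,5): code 1100 → (4.650,6.000)–(4.826,5.000)
cell (4,6): code 1000 → (5.000,6.469)–(4.650,6.000)
cell (5,1): code 0110 → (5.000,1.992)–(6.000,1.893)
cell (5,2): code 1001 → (6.000,2.295)–(5.000,2.021)
cell (5,4): code 0110 → (5.000,4.761)–(6.000,4.453)
cell (5,6): code 1001 → (6.000,6.757)–(5.000,6.469)
cell (6,1): code 0010 → (6.000,1.893)–(6.088,2.000)
cell (6,2): code 0001 → (6.088,2.000)–(6.000,2.295)
cell (6,4): code 0010 → (6.000,4.453)–(6.584,5.000)
cell (6,5): code 0011 → (6.584,5.000)–(6.799,6.000)
cell (6,6): code 0001 → (6.799,6.000)–(6.000,6.757)
total: 14 segments, chained into 2 closed loop(s), length Σ = 9.426705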